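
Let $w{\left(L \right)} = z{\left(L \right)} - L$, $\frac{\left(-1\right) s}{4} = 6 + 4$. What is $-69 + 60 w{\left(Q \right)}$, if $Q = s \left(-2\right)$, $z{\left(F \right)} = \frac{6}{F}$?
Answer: $- \frac{9729}{2} \approx -4864.5$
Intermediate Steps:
$s = -40$ ($s = - 4 \left(6 + 4\right) = \left(-4\right) 10 = -40$)
$Q = 80$ ($Q = \left(-40\right) \left(-2\right) = 80$)
$w{\left(L \right)} = - L + \frac{6}{L}$ ($w{\left(L \right)} = \frac{6}{L} - L = - L + \frac{6}{L}$)
$-69 + 60 w{\left(Q \right)} = -69 + 60 \left(\left(-1\right) 80 + \frac{6}{80}\right) = -69 + 60 \left(-80 + 6 \cdot \frac{1}{80}\right) = -69 + 60 \left(-80 + \frac{3}{40}\right) = -69 + 60 \left(- \frac{3197}{40}\right) = -69 - \frac{9591}{2} = - \frac{9729}{2}$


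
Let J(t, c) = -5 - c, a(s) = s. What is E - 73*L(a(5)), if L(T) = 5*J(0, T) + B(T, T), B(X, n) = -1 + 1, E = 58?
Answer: 3708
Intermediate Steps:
B(X, n) = 0
L(T) = -25 - 5*T (L(T) = 5*(-5 - T) + 0 = (-25 - 5*T) + 0 = -25 - 5*T)
E - 73*L(a(5)) = 58 - 73*(-25 - 5*5) = 58 - 73*(-25 - 25) = 58 - 73*(-50) = 58 + 3650 = 3708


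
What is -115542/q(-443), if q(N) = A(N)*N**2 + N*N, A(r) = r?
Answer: 57771/43371029 ≈ 0.0013320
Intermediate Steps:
q(N) = N**2 + N**3 (q(N) = N*N**2 + N*N = N**3 + N**2 = N**2 + N**3)
-115542/q(-443) = -115542*1/(196249*(1 - 443)) = -115542/(196249*(-442)) = -115542/(-86742058) = -115542*(-1/86742058) = 57771/43371029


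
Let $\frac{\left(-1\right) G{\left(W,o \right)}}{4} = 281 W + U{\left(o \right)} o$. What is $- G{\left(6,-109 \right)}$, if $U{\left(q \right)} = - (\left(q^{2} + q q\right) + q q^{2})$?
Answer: $-554265668$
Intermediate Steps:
$U{\left(q \right)} = - q^{3} - 2 q^{2}$ ($U{\left(q \right)} = - (\left(q^{2} + q^{2}\right) + q^{3}) = - (2 q^{2} + q^{3}) = - (q^{3} + 2 q^{2}) = - q^{3} - 2 q^{2}$)
$G{\left(W,o \right)} = - 1124 W - 4 o^{3} \left(-2 - o\right)$ ($G{\left(W,o \right)} = - 4 \left(281 W + o^{2} \left(-2 - o\right) o\right) = - 4 \left(281 W + o^{3} \left(-2 - o\right)\right) = - 1124 W - 4 o^{3} \left(-2 - o\right)$)
$- G{\left(6,-109 \right)} = - (\left(-1124\right) 6 + 4 \left(-109\right)^{3} \left(2 - 109\right)) = - (-6744 + 4 \left(-1295029\right) \left(-107\right)) = - (-6744 + 554272412) = \left(-1\right) 554265668 = -554265668$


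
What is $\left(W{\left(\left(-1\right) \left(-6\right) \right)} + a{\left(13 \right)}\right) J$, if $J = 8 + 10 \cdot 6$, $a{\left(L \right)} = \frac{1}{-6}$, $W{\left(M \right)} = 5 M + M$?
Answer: $\frac{7310}{3} \approx 2436.7$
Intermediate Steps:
$W{\left(M \right)} = 6 M$
$a{\left(L \right)} = - \frac{1}{6}$
$J = 68$ ($J = 8 + 60 = 68$)
$\left(W{\left(\left(-1\right) \left(-6\right) \right)} + a{\left(13 \right)}\right) J = \left(6 \left(\left(-1\right) \left(-6\right)\right) - \frac{1}{6}\right) 68 = \left(6 \cdot 6 - \frac{1}{6}\right) 68 = \left(36 - \frac{1}{6}\right) 68 = \frac{215}{6} \cdot 68 = \frac{7310}{3}$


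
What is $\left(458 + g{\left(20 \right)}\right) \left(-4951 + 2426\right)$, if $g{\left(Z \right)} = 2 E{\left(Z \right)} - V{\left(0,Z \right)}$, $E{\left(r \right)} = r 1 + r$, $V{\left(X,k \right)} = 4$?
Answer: $-1348350$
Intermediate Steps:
$E{\left(r \right)} = 2 r$ ($E{\left(r \right)} = r + r = 2 r$)
$g{\left(Z \right)} = -4 + 4 Z$ ($g{\left(Z \right)} = 2 \cdot 2 Z - 4 = 4 Z - 4 = -4 + 4 Z$)
$\left(458 + g{\left(20 \right)}\right) \left(-4951 + 2426\right) = \left(458 + \left(-4 + 4 \cdot 20\right)\right) \left(-4951 + 2426\right) = \left(458 + \left(-4 + 80\right)\right) \left(-2525\right) = \left(458 + 76\right) \left(-2525\right) = 534 \left(-2525\right) = -1348350$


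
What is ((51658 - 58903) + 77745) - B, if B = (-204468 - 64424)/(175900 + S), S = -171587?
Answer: 304335392/4313 ≈ 70562.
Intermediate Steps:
B = -268892/4313 (B = (-204468 - 64424)/(175900 - 171587) = -268892/4313 ≈ -62.345)
((51658 - 58903) + 77745) - B = ((51658 - 58903) + 77745) - 1*(-268892/4313) = (-7245 + 77745) + 268892/4313 = 70500 + 268892/4313 = 304335392/4313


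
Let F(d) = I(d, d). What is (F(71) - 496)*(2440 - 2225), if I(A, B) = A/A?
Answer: -106425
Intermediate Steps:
I(A, B) = 1
F(d) = 1
(F(71) - 496)*(2440 - 2225) = (1 - 496)*(2440 - 2225) = -495*215 = -106425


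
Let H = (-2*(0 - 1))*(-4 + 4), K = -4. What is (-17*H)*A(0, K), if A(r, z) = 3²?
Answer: 0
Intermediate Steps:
A(r, z) = 9
H = 0 (H = -2*(-1)*0 = 2*0 = 0)
(-17*H)*A(0, K) = -17*0*9 = 0*9 = 0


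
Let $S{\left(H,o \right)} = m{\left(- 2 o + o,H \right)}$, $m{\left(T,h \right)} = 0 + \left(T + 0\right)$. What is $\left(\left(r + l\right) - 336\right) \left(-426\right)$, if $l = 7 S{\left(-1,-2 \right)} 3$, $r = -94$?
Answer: $165288$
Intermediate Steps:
$m{\left(T,h \right)} = T$ ($m{\left(T,h \right)} = 0 + T = T$)
$S{\left(H,o \right)} = - o$ ($S{\left(H,o \right)} = - 2 o + o = - o$)
$l = 42$ ($l = 7 \left(\left(-1\right) \left(-2\right)\right) 3 = 7 \cdot 2 \cdot 3 = 14 \cdot 3 = 42$)
$\left(\left(r + l\right) - 336\right) \left(-426\right) = \left(\left(-94 + 42\right) - 336\right) \left(-426\right) = \left(-52 - 336\right) \left(-426\right) = \left(-388\right) \left(-426\right) = 165288$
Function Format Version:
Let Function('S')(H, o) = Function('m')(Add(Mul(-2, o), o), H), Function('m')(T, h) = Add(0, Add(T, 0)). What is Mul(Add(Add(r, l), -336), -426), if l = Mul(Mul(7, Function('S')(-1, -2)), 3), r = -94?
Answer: 165288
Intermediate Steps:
Function('m')(T, h) = T (Function('m')(T, h) = Add(0, T) = T)
Function('S')(H, o) = Mul(-1, o) (Function('S')(H, o) = Add(Mul(-2, o), o) = Mul(-1, o))
l = 42 (l = Mul(Mul(7, Mul(-1, -2)), 3) = Mul(Mul(7, 2), 3) = Mul(14, 3) = 42)
Mul(Add(Add(r, l), -336), -426) = Mul(Add(Add(-94, 42), -336), -426) = Mul(Add(-52, -336), -426) = Mul(-388, -426) = 165288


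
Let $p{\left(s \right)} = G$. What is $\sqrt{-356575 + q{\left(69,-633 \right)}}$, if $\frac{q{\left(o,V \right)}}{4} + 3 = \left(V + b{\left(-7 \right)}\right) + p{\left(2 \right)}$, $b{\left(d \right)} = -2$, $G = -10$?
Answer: $i \sqrt{359167} \approx 599.31 i$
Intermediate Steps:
$p{\left(s \right)} = -10$
$q{\left(o,V \right)} = -60 + 4 V$ ($q{\left(o,V \right)} = -12 + 4 \left(\left(V - 2\right) - 10\right) = -12 + 4 \left(\left(-2 + V\right) - 10\right) = -12 + 4 \left(-12 + V\right) = -12 + \left(-48 + 4 V\right) = -60 + 4 V$)
$\sqrt{-356575 + q{\left(69,-633 \right)}} = \sqrt{-356575 + \left(-60 + 4 \left(-633\right)\right)} = \sqrt{-356575 - 2592} = \sqrt{-359167} = i \sqrt{359167}$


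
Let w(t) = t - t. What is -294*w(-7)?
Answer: 0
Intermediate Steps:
w(t) = 0
-294*w(-7) = -294*0 = 0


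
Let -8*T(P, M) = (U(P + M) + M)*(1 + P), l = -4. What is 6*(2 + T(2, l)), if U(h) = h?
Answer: 51/2 ≈ 25.500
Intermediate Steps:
T(P, M) = -(1 + P)*(P + 2*M)/8 (T(P, M) = -((P + M) + M)*(1 + P)/8 = -((M + P) + M)*(1 + P)/8 = -(P + 2*M)*(1 + P)/8 = -(1 + P)*(P + 2*M)/8)
6*(2 + T(2, l)) = 6*(2 + (-¼*(-4) - ⅛*2 - ⅛*(-4)*2 - ⅛*2*(-4 + 2))) = 6*(2 + (1 - ¼ + 1 - ⅛*2*(-2))) = 6*(2 + (1 - ¼ + 1 + ½)) = 6*(2 + 9/4) = 6*(17/4) = 51/2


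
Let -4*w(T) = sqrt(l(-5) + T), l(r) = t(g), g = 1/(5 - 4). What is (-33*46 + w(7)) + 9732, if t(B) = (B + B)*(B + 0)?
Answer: 32853/4 ≈ 8213.3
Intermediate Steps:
g = 1 (g = 1/1 = 1)
t(B) = 2*B**2 (t(B) = (2*B)*B = 2*B**2)
l(r) = 2 (l(r) = 2*1**2 = 2*1 = 2)
w(T) = -sqrt(2 + T)/4
(-33*46 + w(7)) + 9732 = (-33*46 - sqrt(2 + 7)/4) + 9732 = (-1518 - sqrt(9)/4) + 9732 = (-1518 - 1/4*3) + 9732 = (-1518 - 3/4) + 9732 = -6075/4 + 9732 = 32853/4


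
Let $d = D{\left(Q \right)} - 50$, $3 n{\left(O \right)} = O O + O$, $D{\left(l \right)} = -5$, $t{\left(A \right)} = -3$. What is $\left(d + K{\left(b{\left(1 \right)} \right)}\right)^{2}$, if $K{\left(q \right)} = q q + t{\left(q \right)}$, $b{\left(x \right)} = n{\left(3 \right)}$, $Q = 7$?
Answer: $1764$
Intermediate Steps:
$n{\left(O \right)} = \frac{O}{3} + \frac{O^{2}}{3}$ ($n{\left(O \right)} = \frac{O O + O}{3} = \frac{O^{2} + O}{3} = \frac{O + O^{2}}{3} = \frac{O}{3} + \frac{O^{2}}{3}$)
$b{\left(x \right)} = 4$ ($b{\left(x \right)} = \frac{1}{3} \cdot 3 \left(1 + 3\right) = \frac{1}{3} \cdot 3 \cdot 4 = 4$)
$K{\left(q \right)} = -3 + q^{2}$ ($K{\left(q \right)} = q q - 3 = q^{2} - 3 = -3 + q^{2}$)
$d = -55$ ($d = -5 - 50 = -55$)
$\left(d + K{\left(b{\left(1 \right)} \right)}\right)^{2} = \left(-55 - \left(3 - 4^{2}\right)\right)^{2} = \left(-55 + \left(-3 + 16\right)\right)^{2} = \left(-55 + 13\right)^{2} = \left(-42\right)^{2} = 1764$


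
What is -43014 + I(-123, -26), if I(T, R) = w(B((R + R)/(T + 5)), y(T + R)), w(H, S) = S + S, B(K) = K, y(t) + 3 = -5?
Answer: -43030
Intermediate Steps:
y(t) = -8 (y(t) = -3 - 5 = -8)
w(H, S) = 2*S
I(T, R) = -16 (I(T, R) = 2*(-8) = -16)
-43014 + I(-123, -26) = -43014 - 16 = -43030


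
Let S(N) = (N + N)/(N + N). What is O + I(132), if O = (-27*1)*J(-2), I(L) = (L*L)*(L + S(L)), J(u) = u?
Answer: 2317446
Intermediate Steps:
S(N) = 1 (S(N) = (2*N)/((2*N)) = (2*N)*(1/(2*N)) = 1)
I(L) = L²*(1 + L) (I(L) = (L*L)*(L + 1) = L²*(1 + L))
O = 54 (O = -27*1*(-2) = -27*(-2) = 54)
O + I(132) = 54 + 132²*(1 + 132) = 54 + 17424*133 = 54 + 2317392 = 2317446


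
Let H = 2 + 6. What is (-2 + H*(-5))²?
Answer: 1764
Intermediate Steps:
H = 8
(-2 + H*(-5))² = (-2 + 8*(-5))² = (-2 - 40)² = (-42)² = 1764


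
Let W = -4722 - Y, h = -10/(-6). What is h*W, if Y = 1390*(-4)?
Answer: 4190/3 ≈ 1396.7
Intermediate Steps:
Y = -5560
h = 5/3 (h = -10*(-⅙) = 5/3 ≈ 1.6667)
W = 838 (W = -4722 - 1*(-5560) = -4722 + 5560 = 838)
h*W = (5/3)*838 = 4190/3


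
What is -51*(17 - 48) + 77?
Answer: 1658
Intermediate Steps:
-51*(17 - 48) + 77 = -51*(-31) + 77 = 1581 + 77 = 1658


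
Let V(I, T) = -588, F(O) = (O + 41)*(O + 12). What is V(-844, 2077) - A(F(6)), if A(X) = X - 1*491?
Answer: -943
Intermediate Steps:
F(O) = (12 + O)*(41 + O) (F(O) = (41 + O)*(12 + O) = (12 + O)*(41 + O))
A(X) = -491 + X (A(X) = X - 491 = -491 + X)
V(-844, 2077) - A(F(6)) = -588 - (-491 + (492 + 6² + 53*6)) = -588 - (-491 + (492 + 36 + 318)) = -588 - (-491 + 846) = -588 - 1*355 = -588 - 355 = -943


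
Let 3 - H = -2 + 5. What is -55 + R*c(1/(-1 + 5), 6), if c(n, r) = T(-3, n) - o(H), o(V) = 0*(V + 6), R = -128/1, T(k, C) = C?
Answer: -87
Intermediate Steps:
H = 0 (H = 3 - (-2 + 5) = 3 - 1*3 = 3 - 3 = 0)
R = -128 (R = -128*1 = -128)
o(V) = 0 (o(V) = 0*(6 + V) = 0)
c(n, r) = n (c(n, r) = n - 1*0 = n + 0 = n)
-55 + R*c(1/(-1 + 5), 6) = -55 - 128/(-1 + 5) = -55 - 128/4 = -55 - 128*1/4 = -55 - 32 = -87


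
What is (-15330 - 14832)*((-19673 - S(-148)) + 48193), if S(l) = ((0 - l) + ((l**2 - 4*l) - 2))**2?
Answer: 15461995646328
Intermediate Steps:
S(l) = (-2 + l**2 - 5*l)**2 (S(l) = (-l + (-2 + l**2 - 4*l))**2 = (-2 + l**2 - 5*l)**2)
(-15330 - 14832)*((-19673 - S(-148)) + 48193) = (-15330 - 14832)*((-19673 - (2 - 1*(-148)**2 + 5*(-148))**2) + 48193) = -30162*((-19673 - (2 - 1*21904 - 740)**2) + 48193) = -30162*((-19673 - (2 - 21904 - 740)**2) + 48193) = -30162*((-19673 - 1*(-22642)**2) + 48193) = -30162*((-19673 - 1*512660164) + 48193) = -30162*((-19673 - 512660164) + 48193) = -30162*(-512679837 + 48193) = -30162*(-512631644) = 15461995646328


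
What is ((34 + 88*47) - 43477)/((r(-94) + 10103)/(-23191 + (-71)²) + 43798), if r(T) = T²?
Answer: -237807350/264971587 ≈ -0.89748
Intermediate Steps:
((34 + 88*47) - 43477)/((r(-94) + 10103)/(-23191 + (-71)²) + 43798) = ((34 + 88*47) - 43477)/(((-94)² + 10103)/(-23191 + (-71)²) + 43798) = ((34 + 4136) - 43477)/((8836 + 10103)/(-23191 + 5041) + 43798) = (4170 - 43477)/(18939/(-18150) + 43798) = -39307/(18939*(-1/18150) + 43798) = -39307/(-6313/6050 + 43798) = -39307/264971587/6050 = -39307*6050/264971587 = -237807350/264971587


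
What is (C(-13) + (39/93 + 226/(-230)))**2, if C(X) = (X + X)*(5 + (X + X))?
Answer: 3781010248324/12709225 ≈ 2.9750e+5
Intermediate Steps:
C(X) = 2*X*(5 + 2*X) (C(X) = (2*X)*(5 + 2*X) = 2*X*(5 + 2*X))
(C(-13) + (39/93 + 226/(-230)))**2 = (2*(-13)*(5 + 2*(-13)) + (39/93 + 226/(-230)))**2 = (2*(-13)*(5 - 26) + (39*(1/93) + 226*(-1/230)))**2 = (2*(-13)*(-21) + (13/31 - 113/115))**2 = (546 - 2008/3565)**2 = (1944482/3565)**2 = 3781010248324/12709225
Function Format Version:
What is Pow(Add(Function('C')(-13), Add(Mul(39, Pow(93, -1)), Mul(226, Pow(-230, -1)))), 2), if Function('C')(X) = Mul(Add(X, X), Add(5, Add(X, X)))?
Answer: Rational(3781010248324, 12709225) ≈ 2.9750e+5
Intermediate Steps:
Function('C')(X) = Mul(2, X, Add(5, Mul(2, X))) (Function('C')(X) = Mul(Mul(2, X), Add(5, Mul(2, X))) = Mul(2, X, Add(5, Mul(2, X))))
Pow(Add(Function('C')(-13), Add(Mul(39, Pow(93, -1)), Mul(226, Pow(-230, -1)))), 2) = Pow(Add(Mul(2, -13, Add(5, Mul(2, -13))), Add(Mul(39, Pow(93, -1)), Mul(226, Pow(-230, -1)))), 2) = Pow(Add(Mul(2, -13, Add(5, -26)), Add(Mul(39, Rational(1, 93)), Mul(226, Rational(-1, 230)))), 2) = Pow(Add(Mul(2, -13, -21), Add(Rational(13, 31), Rational(-113, 115))), 2) = Pow(Add(546, Rational(-2008, 3565)), 2) = Pow(Rational(1944482, 3565), 2) = Rational(3781010248324, 12709225)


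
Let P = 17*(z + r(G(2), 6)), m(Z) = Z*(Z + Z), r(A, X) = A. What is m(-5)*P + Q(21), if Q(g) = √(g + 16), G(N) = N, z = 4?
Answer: 5100 + √37 ≈ 5106.1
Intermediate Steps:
Q(g) = √(16 + g)
m(Z) = 2*Z² (m(Z) = Z*(2*Z) = 2*Z²)
P = 102 (P = 17*(4 + 2) = 17*6 = 102)
m(-5)*P + Q(21) = (2*(-5)²)*102 + √(16 + 21) = (2*25)*102 + √37 = 50*102 + √37 = 5100 + √37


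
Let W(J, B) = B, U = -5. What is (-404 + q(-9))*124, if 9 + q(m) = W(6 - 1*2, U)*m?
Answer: -45632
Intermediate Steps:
q(m) = -9 - 5*m
(-404 + q(-9))*124 = (-404 + (-9 - 5*(-9)))*124 = (-404 + (-9 + 45))*124 = (-404 + 36)*124 = -368*124 = -45632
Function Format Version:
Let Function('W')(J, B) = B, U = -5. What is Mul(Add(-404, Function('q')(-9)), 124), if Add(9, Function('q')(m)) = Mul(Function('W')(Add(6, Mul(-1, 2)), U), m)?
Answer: -45632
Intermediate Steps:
Function('q')(m) = Add(-9, Mul(-5, m))
Mul(Add(-404, Function('q')(-9)), 124) = Mul(Add(-404, Add(-9, Mul(-5, -9))), 124) = Mul(Add(-404, Add(-9, 45)), 124) = Mul(Add(-404, 36), 124) = Mul(-368, 124) = -45632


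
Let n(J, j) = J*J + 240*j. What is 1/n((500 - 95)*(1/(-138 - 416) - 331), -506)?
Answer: 306916/5515531450386585 ≈ 5.5646e-11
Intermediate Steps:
n(J, j) = J² + 240*j
1/n((500 - 95)*(1/(-138 - 416) - 331), -506) = 1/(((500 - 95)*(1/(-138 - 416) - 331))² + 240*(-506)) = 1/((405*(1/(-554) - 331))² - 121440) = 1/((405*(-1/554 - 331))² - 121440) = 1/((405*(-183375/554))² - 121440) = 1/((-74266875/554)² - 121440) = 1/(5515568722265625/306916 - 121440) = 1/(5515531450386585/306916) = 306916/5515531450386585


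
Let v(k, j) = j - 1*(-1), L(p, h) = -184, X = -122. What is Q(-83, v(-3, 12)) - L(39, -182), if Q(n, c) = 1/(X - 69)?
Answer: 35143/191 ≈ 183.99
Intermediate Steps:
v(k, j) = 1 + j (v(k, j) = j + 1 = 1 + j)
Q(n, c) = -1/191 (Q(n, c) = 1/(-122 - 69) = 1/(-191) = -1/191)
Q(-83, v(-3, 12)) - L(39, -182) = -1/191 - 1*(-184) = -1/191 + 184 = 35143/191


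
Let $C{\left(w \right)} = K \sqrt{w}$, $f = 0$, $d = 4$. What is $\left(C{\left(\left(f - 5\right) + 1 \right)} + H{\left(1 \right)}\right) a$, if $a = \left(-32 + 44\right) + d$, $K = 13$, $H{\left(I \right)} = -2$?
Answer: $-32 + 416 i \approx -32.0 + 416.0 i$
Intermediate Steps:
$a = 16$ ($a = \left(-32 + 44\right) + 4 = 12 + 4 = 16$)
$C{\left(w \right)} = 13 \sqrt{w}$
$\left(C{\left(\left(f - 5\right) + 1 \right)} + H{\left(1 \right)}\right) a = \left(13 \sqrt{\left(0 - 5\right) + 1} - 2\right) 16 = \left(13 \sqrt{-5 + 1} - 2\right) 16 = \left(13 \sqrt{-4} - 2\right) 16 = \left(13 \cdot 2 i - 2\right) 16 = \left(26 i - 2\right) 16 = \left(-2 + 26 i\right) 16 = -32 + 416 i$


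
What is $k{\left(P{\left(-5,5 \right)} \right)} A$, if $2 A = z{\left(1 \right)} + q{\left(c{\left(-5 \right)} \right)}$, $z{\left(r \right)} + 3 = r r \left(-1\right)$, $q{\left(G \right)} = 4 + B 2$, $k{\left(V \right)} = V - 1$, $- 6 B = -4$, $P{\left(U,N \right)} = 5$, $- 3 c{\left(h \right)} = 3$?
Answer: $\frac{8}{3} \approx 2.6667$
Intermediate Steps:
$c{\left(h \right)} = -1$ ($c{\left(h \right)} = \left(- \frac{1}{3}\right) 3 = -1$)
$B = \frac{2}{3}$ ($B = \left(- \frac{1}{6}\right) \left(-4\right) = \frac{2}{3} \approx 0.66667$)
$k{\left(V \right)} = -1 + V$ ($k{\left(V \right)} = V - 1 = -1 + V$)
$q{\left(G \right)} = \frac{16}{3}$ ($q{\left(G \right)} = 4 + \frac{2}{3} \cdot 2 = 4 + \frac{4}{3} = \frac{16}{3}$)
$z{\left(r \right)} = -3 - r^{2}$ ($z{\left(r \right)} = -3 + r r \left(-1\right) = -3 + r^{2} \left(-1\right) = -3 - r^{2}$)
$A = \frac{2}{3}$ ($A = \frac{\left(-3 - 1^{2}\right) + \frac{16}{3}}{2} = \frac{\left(-3 - 1\right) + \frac{16}{3}}{2} = \frac{-4 + \frac{16}{3}}{2} = \frac{1}{2} \cdot \frac{4}{3} = \frac{2}{3} \approx 0.66667$)
$k{\left(P{\left(-5,5 \right)} \right)} A = \left(-1 + 5\right) \frac{2}{3} = 4 \cdot \frac{2}{3} = \frac{8}{3}$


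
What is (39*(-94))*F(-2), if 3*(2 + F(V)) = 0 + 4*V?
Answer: 17108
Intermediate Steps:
F(V) = -2 + 4*V/3 (F(V) = -2 + (0 + 4*V)/3 = -2 + (4*V)/3 = -2 + 4*V/3)
(39*(-94))*F(-2) = (39*(-94))*(-2 + (4/3)*(-2)) = -3666*(-2 - 8/3) = -3666*(-14/3) = 17108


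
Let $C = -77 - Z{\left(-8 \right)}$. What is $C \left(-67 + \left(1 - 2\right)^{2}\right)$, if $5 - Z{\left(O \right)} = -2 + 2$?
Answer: $5412$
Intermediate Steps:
$Z{\left(O \right)} = 5$ ($Z{\left(O \right)} = 5 - \left(-2 + 2\right) = 5 - 0 = 5 + 0 = 5$)
$C = -82$ ($C = -77 - 5 = -82$)
$C \left(-67 + \left(1 - 2\right)^{2}\right) = - 82 \left(-67 + \left(1 - 2\right)^{2}\right) = - 82 \left(-67 + \left(-1\right)^{2}\right) = - 82 \left(-67 + 1\right) = \left(-82\right) \left(-66\right) = 5412$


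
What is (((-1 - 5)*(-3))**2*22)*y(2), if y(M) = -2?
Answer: -14256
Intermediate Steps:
(((-1 - 5)*(-3))**2*22)*y(2) = (((-1 - 5)*(-3))**2*22)*(-2) = ((-6*(-3))**2*22)*(-2) = (18**2*22)*(-2) = (324*22)*(-2) = 7128*(-2) = -14256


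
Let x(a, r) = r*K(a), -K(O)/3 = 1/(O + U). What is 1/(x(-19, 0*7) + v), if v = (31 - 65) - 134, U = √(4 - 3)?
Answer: -1/168 ≈ -0.0059524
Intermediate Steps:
U = 1 (U = √1 = 1)
K(O) = -3/(1 + O) (K(O) = -3/(O + 1) = -3/(1 + O))
v = -168 (v = -34 - 134 = -168)
x(a, r) = -3*r/(1 + a) (x(a, r) = r*(-3/(1 + a)) = -3*r/(1 + a))
1/(x(-19, 0*7) + v) = 1/(-3*0*7/(1 - 19) - 168) = 1/(-3*0/(-18) - 168) = 1/(-3*0*(-1/18) - 168) = 1/(0 - 168) = 1/(-168) = -1/168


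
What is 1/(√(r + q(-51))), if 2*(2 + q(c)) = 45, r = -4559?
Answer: -I*√18154/9077 ≈ -0.014844*I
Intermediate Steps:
q(c) = 41/2 (q(c) = -2 + (½)*45 = -2 + 45/2 = 41/2)
1/(√(r + q(-51))) = 1/(√(-4559 + 41/2)) = 1/(√(-9077/2)) = 1/(I*√18154/2) = -I*√18154/9077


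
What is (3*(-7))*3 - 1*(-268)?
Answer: 205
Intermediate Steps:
(3*(-7))*3 - 1*(-268) = -21*3 + 268 = -63 + 268 = 205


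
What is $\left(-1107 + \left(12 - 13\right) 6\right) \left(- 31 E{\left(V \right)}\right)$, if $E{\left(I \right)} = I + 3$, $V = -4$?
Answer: $-34503$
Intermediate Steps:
$E{\left(I \right)} = 3 + I$
$\left(-1107 + \left(12 - 13\right) 6\right) \left(- 31 E{\left(V \right)}\right) = \left(-1107 + \left(12 - 13\right) 6\right) \left(- 31 \left(3 - 4\right)\right) = \left(-1107 - 6\right) \left(\left(-31\right) \left(-1\right)\right) = \left(-1107 - 6\right) 31 = \left(-1113\right) 31 = -34503$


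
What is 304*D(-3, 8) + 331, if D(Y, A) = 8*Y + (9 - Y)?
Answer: -3317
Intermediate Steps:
D(Y, A) = 9 + 7*Y
304*D(-3, 8) + 331 = 304*(9 + 7*(-3)) + 331 = 304*(9 - 21) + 331 = 304*(-12) + 331 = -3648 + 331 = -3317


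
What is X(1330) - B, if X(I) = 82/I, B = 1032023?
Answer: -686295254/665 ≈ -1.0320e+6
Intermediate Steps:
X(1330) - B = 82/1330 - 1*1032023 = 82*(1/1330) - 1032023 = 41/665 - 1032023 = -686295254/665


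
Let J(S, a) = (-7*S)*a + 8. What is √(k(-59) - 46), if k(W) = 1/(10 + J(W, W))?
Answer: I*√27272219195/24349 ≈ 6.7823*I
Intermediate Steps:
J(S, a) = 8 - 7*S*a (J(S, a) = -7*S*a + 8 = 8 - 7*S*a)
k(W) = 1/(18 - 7*W²) (k(W) = 1/(10 + (8 - 7*W*W)) = 1/(10 + (8 - 7*W²)) = 1/(18 - 7*W²))
√(k(-59) - 46) = √(-1/(-18 + 7*(-59)²) - 46) = √(-1/(-18 + 7*3481) - 46) = √(-1/(-18 + 24367) - 46) = √(-1/24349 - 46) = √(-1120055/24349) = I*√27272219195/24349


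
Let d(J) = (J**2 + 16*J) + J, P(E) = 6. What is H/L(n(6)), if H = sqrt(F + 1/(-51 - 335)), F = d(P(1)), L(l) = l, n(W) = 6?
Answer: sqrt(20561062)/2316 ≈ 1.9579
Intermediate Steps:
d(J) = J**2 + 17*J
F = 138 (F = 6*(17 + 6) = 6*23 = 138)
H = sqrt(20561062)/386 (H = sqrt(138 + 1/(-51 - 335)) = sqrt(138 + 1/(-386)) = sqrt(138 - 1/386) = sqrt(53267/386) = sqrt(20561062)/386 ≈ 11.747)
H/L(n(6)) = (sqrt(20561062)/386)/6 = (sqrt(20561062)/386)*(1/6) = sqrt(20561062)/2316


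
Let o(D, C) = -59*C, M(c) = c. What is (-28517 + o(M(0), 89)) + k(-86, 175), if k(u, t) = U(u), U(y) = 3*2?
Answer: -33762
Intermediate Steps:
U(y) = 6
k(u, t) = 6
(-28517 + o(M(0), 89)) + k(-86, 175) = (-28517 - 59*89) + 6 = (-28517 - 5251) + 6 = -33768 + 6 = -33762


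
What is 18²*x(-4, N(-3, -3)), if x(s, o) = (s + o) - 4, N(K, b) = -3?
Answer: -3564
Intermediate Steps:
x(s, o) = -4 + o + s (x(s, o) = (o + s) - 4 = -4 + o + s)
18²*x(-4, N(-3, -3)) = 18²*(-4 - 3 - 4) = 324*(-11) = -3564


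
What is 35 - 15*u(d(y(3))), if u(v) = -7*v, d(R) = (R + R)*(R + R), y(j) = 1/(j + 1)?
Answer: 245/4 ≈ 61.250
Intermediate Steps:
y(j) = 1/(1 + j)
d(R) = 4*R² (d(R) = (2*R)*(2*R) = 4*R²)
35 - 15*u(d(y(3))) = 35 - (-105)*4*(1/(1 + 3))² = 35 - (-105)*4*(1/4)² = 35 - (-105)*4*(¼)² = 35 - (-105)*4*(1/16) = 35 - (-105)/4 = 35 - 15*(-7/4) = 35 + 105/4 = 245/4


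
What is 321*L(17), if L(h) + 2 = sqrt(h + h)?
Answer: -642 + 321*sqrt(34) ≈ 1229.7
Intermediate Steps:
L(h) = -2 + sqrt(2)*sqrt(h) (L(h) = -2 + sqrt(h + h) = -2 + sqrt(2*h) = -2 + sqrt(2)*sqrt(h))
321*L(17) = 321*(-2 + sqrt(2)*sqrt(17)) = 321*(-2 + sqrt(34)) = -642 + 321*sqrt(34)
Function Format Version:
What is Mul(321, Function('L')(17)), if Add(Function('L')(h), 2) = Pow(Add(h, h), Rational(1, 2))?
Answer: Add(-642, Mul(321, Pow(34, Rational(1, 2)))) ≈ 1229.7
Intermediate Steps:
Function('L')(h) = Add(-2, Mul(Pow(2, Rational(1, 2)), Pow(h, Rational(1, 2)))) (Function('L')(h) = Add(-2, Pow(Add(h, h), Rational(1, 2))) = Add(-2, Pow(Mul(2, h), Rational(1, 2))) = Add(-2, Mul(Pow(2, Rational(1, 2)), Pow(h, Rational(1, 2)))))
Mul(321, Function('L')(17)) = Mul(321, Add(-2, Mul(Pow(2, Rational(1, 2)), Pow(17, Rational(1, 2))))) = Mul(321, Add(-2, Pow(34, Rational(1, 2)))) = Add(-642, Mul(321, Pow(34, Rational(1, 2))))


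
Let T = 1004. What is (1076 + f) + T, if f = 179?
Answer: 2259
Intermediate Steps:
(1076 + f) + T = (1076 + 179) + 1004 = 1255 + 1004 = 2259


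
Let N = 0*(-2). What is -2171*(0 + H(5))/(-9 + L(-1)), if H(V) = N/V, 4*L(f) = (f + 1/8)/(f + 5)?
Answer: 0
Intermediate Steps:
N = 0
L(f) = (⅛ + f)/(4*(5 + f)) (L(f) = ((f + 1/8)/(f + 5))/4 = ((f + ⅛)/(5 + f))/4 = ((⅛ + f)/(5 + f))/4 = (⅛ + f)/(4*(5 + f)))
H(V) = 0 (H(V) = 0/V = 0)
-2171*(0 + H(5))/(-9 + L(-1)) = -2171*(0 + 0)/(-9 + (1 + 8*(-1))/(32*(5 - 1))) = -0/(-9 + (1/32)*(1 - 8)/4) = -0/(-9 + (1/32)*(¼)*(-7)) = -0/(-9 - 7/128) = -0/(-1159/128) = -0*(-128)/1159 = -2171*0 = 0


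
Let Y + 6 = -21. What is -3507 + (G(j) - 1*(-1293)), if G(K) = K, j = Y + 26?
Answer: -2215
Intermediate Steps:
Y = -27 (Y = -6 - 21 = -27)
j = -1 (j = -27 + 26 = -1)
-3507 + (G(j) - 1*(-1293)) = -3507 + (-1 - 1*(-1293)) = -3507 + (-1 + 1293) = -3507 + 1292 = -2215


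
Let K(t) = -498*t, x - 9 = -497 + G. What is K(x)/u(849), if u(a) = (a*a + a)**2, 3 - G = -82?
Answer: 33449/86796453750 ≈ 3.8537e-7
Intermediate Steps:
G = 85 (G = 3 - 1*(-82) = 3 + 82 = 85)
u(a) = (a + a**2)**2 (u(a) = (a**2 + a)**2 = (a + a**2)**2)
x = -403 (x = 9 + (-497 + 85) = 9 - 412 = -403)
K(x)/u(849) = (-498*(-403))/((849**2*(1 + 849)**2)) = 200694/((720801*850**2)) = 200694/((720801*722500)) = 200694/520778722500 = 200694*(1/520778722500) = 33449/86796453750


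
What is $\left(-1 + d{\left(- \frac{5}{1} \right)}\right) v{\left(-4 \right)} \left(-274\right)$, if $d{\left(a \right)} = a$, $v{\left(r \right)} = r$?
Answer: $-6576$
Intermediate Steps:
$\left(-1 + d{\left(- \frac{5}{1} \right)}\right) v{\left(-4 \right)} \left(-274\right) = \left(-1 - \frac{5}{1}\right) \left(-4\right) \left(-274\right) = \left(-1 - 5\right) \left(-4\right) \left(-274\right) = \left(-6\right) \left(-4\right) \left(-274\right) = 24 \left(-274\right) = -6576$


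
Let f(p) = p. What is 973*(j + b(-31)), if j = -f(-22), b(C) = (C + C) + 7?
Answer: -32109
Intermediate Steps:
b(C) = 7 + 2*C (b(C) = 2*C + 7 = 7 + 2*C)
j = 22 (j = -1*(-22) = 22)
973*(j + b(-31)) = 973*(22 + (7 + 2*(-31))) = 973*(22 + (7 - 62)) = 973*(22 - 55) = 973*(-33) = -32109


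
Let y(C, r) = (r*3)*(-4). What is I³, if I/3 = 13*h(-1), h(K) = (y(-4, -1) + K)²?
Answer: 105087226959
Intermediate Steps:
y(C, r) = -12*r (y(C, r) = (3*r)*(-4) = -12*r)
h(K) = (12 + K)² (h(K) = (-12*(-1) + K)² = (12 + K)²)
I = 4719 (I = 3*(13*(12 - 1)²) = 3*(13*11²) = 3*(13*121) = 3*1573 = 4719)
I³ = 4719³ = 105087226959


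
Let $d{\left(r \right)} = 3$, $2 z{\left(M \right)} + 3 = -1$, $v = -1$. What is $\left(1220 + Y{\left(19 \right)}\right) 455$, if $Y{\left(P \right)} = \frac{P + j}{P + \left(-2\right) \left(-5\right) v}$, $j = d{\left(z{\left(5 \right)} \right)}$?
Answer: $\frac{5005910}{9} \approx 5.5621 \cdot 10^{5}$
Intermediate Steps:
$z{\left(M \right)} = -2$ ($z{\left(M \right)} = - \frac{3}{2} + \frac{1}{2} \left(-1\right) = - \frac{3}{2} - \frac{1}{2} = -2$)
$j = 3$
$Y{\left(P \right)} = \frac{3 + P}{-10 + P}$ ($Y{\left(P \right)} = \frac{P + 3}{P + \left(-2\right) \left(-5\right) \left(-1\right)} = \frac{3 + P}{P + 10 \left(-1\right)} = \frac{3 + P}{P - 10} = \frac{3 + P}{-10 + P}$)
$\left(1220 + Y{\left(19 \right)}\right) 455 = \left(1220 + \frac{3 + 19}{-10 + 19}\right) 455 = \left(1220 + \frac{1}{9} \cdot 22\right) 455 = \left(1220 + \frac{22}{9}\right) 455 = \frac{11002}{9} \cdot 455 = \frac{5005910}{9}$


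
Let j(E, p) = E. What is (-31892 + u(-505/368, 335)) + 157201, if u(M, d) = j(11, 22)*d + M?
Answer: 47469287/368 ≈ 1.2899e+5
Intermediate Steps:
u(M, d) = M + 11*d (u(M, d) = 11*d + M = M + 11*d)
(-31892 + u(-505/368, 335)) + 157201 = (-31892 + (-505/368 + 11*335)) + 157201 = (-31892 + (-505*1/368 + 3685)) + 157201 = (-31892 + (-505/368 + 3685)) + 157201 = (-31892 + 1355575/368) + 157201 = -10380681/368 + 157201 = 47469287/368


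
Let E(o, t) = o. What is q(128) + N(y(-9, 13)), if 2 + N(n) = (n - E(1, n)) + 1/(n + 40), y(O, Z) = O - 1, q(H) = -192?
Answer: -6149/30 ≈ -204.97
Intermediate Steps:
y(O, Z) = -1 + O
N(n) = -3 + n + 1/(40 + n) (N(n) = -2 + ((n - 1*1) + 1/(n + 40)) = -2 + ((n - 1) + 1/(40 + n)) = -2 + ((-1 + n) + 1/(40 + n)) = -2 + (-1 + n + 1/(40 + n)) = -3 + n + 1/(40 + n))
q(128) + N(y(-9, 13)) = -192 + (-119 + (-1 - 9)² + 37*(-1 - 9))/(40 + (-1 - 9)) = -192 + (-119 + (-10)² + 37*(-10))/(40 - 10) = -192 + (-119 + 100 - 370)/30 = -192 + (1/30)*(-389) = -192 - 389/30 = -6149/30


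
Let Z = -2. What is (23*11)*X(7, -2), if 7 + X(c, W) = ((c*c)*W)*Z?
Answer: 47817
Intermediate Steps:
X(c, W) = -7 - 2*W*c² (X(c, W) = -7 + ((c*c)*W)*(-2) = -7 + (c²*W)*(-2) = -7 + (W*c²)*(-2) = -7 - 2*W*c²)
(23*11)*X(7, -2) = (23*11)*(-7 - 2*(-2)*7²) = 253*(-7 - 2*(-2)*49) = 253*(-7 + 196) = 253*189 = 47817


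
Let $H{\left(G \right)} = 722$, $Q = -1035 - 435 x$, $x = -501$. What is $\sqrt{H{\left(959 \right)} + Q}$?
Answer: $\sqrt{217622} \approx 466.5$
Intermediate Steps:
$Q = 216900$ ($Q = -1035 - -217935 = -1035 + 217935 = 216900$)
$\sqrt{H{\left(959 \right)} + Q} = \sqrt{722 + 216900} = \sqrt{217622}$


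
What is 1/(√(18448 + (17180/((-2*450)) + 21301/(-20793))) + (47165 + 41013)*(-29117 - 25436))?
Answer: -750165867046215/3608578708098552858684452 - 3*√49795472471995/3608578708098552858684452 ≈ -2.0788e-10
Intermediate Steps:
1/(√(18448 + (17180/((-2*450)) + 21301/(-20793))) + (47165 + 41013)*(-29117 - 25436)) = 1/(√(18448 + (17180/(-900) + 21301*(-1/20793))) + 88178*(-54553)) = 1/(√(18448 + (17180*(-1/900) - 21301/20793)) - 4810374434) = 1/(√(18448 + (-859/45 - 21301/20793)) - 4810374434) = 1/(√(18448 - 6273244/311895) - 4810374434) = 1/(√(5747565716/311895) - 4810374434) = 1/(2*√49795472471995/103965 - 4810374434) = 1/(-4810374434 + 2*√49795472471995/103965)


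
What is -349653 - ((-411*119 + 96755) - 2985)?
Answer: -394514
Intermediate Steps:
-349653 - ((-411*119 + 96755) - 2985) = -349653 - ((-48909 + 96755) - 2985) = -349653 - (47846 - 2985) = -349653 - 1*44861 = -349653 - 44861 = -394514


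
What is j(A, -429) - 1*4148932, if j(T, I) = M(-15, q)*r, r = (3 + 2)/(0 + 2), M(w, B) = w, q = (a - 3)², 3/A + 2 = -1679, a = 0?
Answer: -8297939/2 ≈ -4.1490e+6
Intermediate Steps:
A = -3/1681 (A = 3/(-2 - 1679) = 3/(-1681) = 3*(-1/1681) = -3/1681 ≈ -0.0017847)
q = 9 (q = (0 - 3)² = (-3)² = 9)
r = 5/2 ≈ 2.5000
j(T, I) = -75/2 (j(T, I) = -15*5/2 = -75/2)
j(A, -429) - 1*4148932 = -75/2 - 1*4148932 = -75/2 - 4148932 = -8297939/2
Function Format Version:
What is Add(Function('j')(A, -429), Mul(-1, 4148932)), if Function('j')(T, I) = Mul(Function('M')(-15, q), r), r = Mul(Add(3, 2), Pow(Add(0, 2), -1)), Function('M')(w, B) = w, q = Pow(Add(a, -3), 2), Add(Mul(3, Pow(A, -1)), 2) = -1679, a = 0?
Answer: Rational(-8297939, 2) ≈ -4.1490e+6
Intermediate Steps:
A = Rational(-3, 1681) (A = Mul(3, Pow(Add(-2, -1679), -1)) = Mul(3, Pow(-1681, -1)) = Mul(3, Rational(-1, 1681)) = Rational(-3, 1681) ≈ -0.0017847)
q = 9 (q = Pow(Add(0, -3), 2) = Pow(-3, 2) = 9)
r = Rational(5, 2) (r = Mul(5, Pow(2, -1)) = Mul(5, Rational(1, 2)) = Rational(5, 2) ≈ 2.5000)
Function('j')(T, I) = Rational(-75, 2) (Function('j')(T, I) = Mul(-15, Rational(5, 2)) = Rational(-75, 2))
Add(Function('j')(A, -429), Mul(-1, 4148932)) = Add(Rational(-75, 2), Mul(-1, 4148932)) = Add(Rational(-75, 2), -4148932) = Rational(-8297939, 2)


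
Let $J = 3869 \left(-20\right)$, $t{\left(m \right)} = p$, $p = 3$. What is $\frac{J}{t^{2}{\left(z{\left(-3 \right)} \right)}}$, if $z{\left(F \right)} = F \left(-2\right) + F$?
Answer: $- \frac{77380}{9} \approx -8597.8$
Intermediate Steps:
$z{\left(F \right)} = - F$ ($z{\left(F \right)} = - 2 F + F = - F$)
$t{\left(m \right)} = 3$
$J = -77380$
$\frac{J}{t^{2}{\left(z{\left(-3 \right)} \right)}} = - \frac{77380}{3^{2}} = - \frac{77380}{9}$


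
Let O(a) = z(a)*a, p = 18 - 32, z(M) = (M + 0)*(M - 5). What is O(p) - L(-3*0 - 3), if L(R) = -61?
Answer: -3663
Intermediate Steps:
z(M) = M*(-5 + M)
p = -14
O(a) = a**2*(-5 + a) (O(a) = (a*(-5 + a))*a = a**2*(-5 + a))
O(p) - L(-3*0 - 3) = (-14)**2*(-5 - 14) - 1*(-61) = 196*(-19) + 61 = -3724 + 61 = -3663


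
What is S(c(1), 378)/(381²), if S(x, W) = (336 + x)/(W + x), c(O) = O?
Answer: 337/55016019 ≈ 6.1255e-6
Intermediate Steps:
S(x, W) = (336 + x)/(W + x)
S(c(1), 378)/(381²) = ((336 + 1)/(378 + 1))/(381²) = (337/379)/145161 = ((1/379)*337)*(1/145161) = (337/379)*(1/145161) = 337/55016019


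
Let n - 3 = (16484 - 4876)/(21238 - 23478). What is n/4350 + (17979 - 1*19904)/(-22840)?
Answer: 58267369/695478000 ≈ 0.083780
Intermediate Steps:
n = -611/280 (n = 3 + (16484 - 4876)/(21238 - 23478) = 3 + 11608/(-2240) = 3 + 11608*(-1/2240) = 3 - 1451/280 = -611/280 ≈ -2.1821)
n/4350 + (17979 - 1*19904)/(-22840) = -611/280/4350 + (17979 - 1*19904)/(-22840) = -611/280*1/4350 + (17979 - 19904)*(-1/22840) = -611/1218000 - 1925*(-1/22840) = -611/1218000 + 385/4568 = 58267369/695478000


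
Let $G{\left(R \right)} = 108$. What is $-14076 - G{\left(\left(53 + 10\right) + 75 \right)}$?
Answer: $-14184$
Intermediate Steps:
$-14076 - G{\left(\left(53 + 10\right) + 75 \right)} = -14076 - 108 = -14184$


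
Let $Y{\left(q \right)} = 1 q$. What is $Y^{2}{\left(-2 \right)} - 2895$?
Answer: $-2891$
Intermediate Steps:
$Y{\left(q \right)} = q$
$Y^{2}{\left(-2 \right)} - 2895 = \left(-2\right)^{2} - 2895 = 4 - 2895 = -2891$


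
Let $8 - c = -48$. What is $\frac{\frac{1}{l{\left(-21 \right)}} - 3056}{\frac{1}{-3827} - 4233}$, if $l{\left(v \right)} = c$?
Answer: $\frac{654933645}{907182752} \approx 0.72194$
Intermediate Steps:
$c = 56$ ($c = 8 - -48 = 8 + 48 = 56$)
$l{\left(v \right)} = 56$
$\frac{\frac{1}{l{\left(-21 \right)}} - 3056}{\frac{1}{-3827} - 4233} = \frac{\frac{1}{56} - 3056}{\frac{1}{-3827} - 4233} = \frac{\frac{1}{56} - 3056}{- \frac{1}{3827} - 4233} = - \frac{171135}{56 \left(- \frac{16199692}{3827}\right)} = \left(- \frac{171135}{56}\right) \left(- \frac{3827}{16199692}\right) = \frac{654933645}{907182752}$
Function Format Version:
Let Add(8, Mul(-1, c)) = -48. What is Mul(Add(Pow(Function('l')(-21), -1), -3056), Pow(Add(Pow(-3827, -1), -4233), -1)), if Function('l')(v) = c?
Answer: Rational(654933645, 907182752) ≈ 0.72194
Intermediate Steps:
c = 56 (c = Add(8, Mul(-1, -48)) = Add(8, 48) = 56)
Function('l')(v) = 56
Mul(Add(Pow(Function('l')(-21), -1), -3056), Pow(Add(Pow(-3827, -1), -4233), -1)) = Mul(Add(Pow(56, -1), -3056), Pow(Add(Pow(-3827, -1), -4233), -1)) = Mul(Add(Rational(1, 56), -3056), Pow(Add(Rational(-1, 3827), -4233), -1)) = Mul(Rational(-171135, 56), Pow(Rational(-16199692, 3827), -1)) = Mul(Rational(-171135, 56), Rational(-3827, 16199692)) = Rational(654933645, 907182752)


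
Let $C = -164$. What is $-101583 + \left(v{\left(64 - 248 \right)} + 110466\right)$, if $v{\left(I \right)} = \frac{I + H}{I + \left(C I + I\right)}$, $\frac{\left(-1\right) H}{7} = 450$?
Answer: $\frac{132390565}{14904} \approx 8882.9$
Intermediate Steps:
$H = -3150$ ($H = \left(-7\right) 450 = -3150$)
$v{\left(I \right)} = - \frac{-3150 + I}{162 I}$ ($v{\left(I \right)} = \frac{I - 3150}{I + \left(- 164 I + I\right)} = \frac{-3150 + I}{I - 163 I} = \frac{-3150 + I}{\left(-162\right) I} = \left(-3150 + I\right) \left(- \frac{1}{162 I}\right) = - \frac{-3150 + I}{162 I}$)
$-101583 + \left(v{\left(64 - 248 \right)} + 110466\right) = -101583 + \left(\frac{3150 - \left(64 - 248\right)}{162 \left(64 - 248\right)} + 110466\right) = -101583 + \left(\frac{3150 - -184}{162 \left(-184\right)} + 110466\right) = -101583 + \left(\frac{1}{162} \left(- \frac{1}{184}\right) \left(3150 + 184\right) + 110466\right) = -101583 + \left(\frac{1}{162} \left(- \frac{1}{184}\right) 3334 + 110466\right) = -101583 + \left(- \frac{1667}{14904} + 110466\right) = -101583 + \frac{1646383597}{14904} = \frac{132390565}{14904}$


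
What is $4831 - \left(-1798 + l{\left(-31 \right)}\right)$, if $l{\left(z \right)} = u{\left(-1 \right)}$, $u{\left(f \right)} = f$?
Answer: $6630$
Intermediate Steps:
$l{\left(z \right)} = -1$
$4831 - \left(-1798 + l{\left(-31 \right)}\right) = 4831 - \left(-1798 - 1\right) = 4831 - -1799 = 4831 + 1799 = 6630$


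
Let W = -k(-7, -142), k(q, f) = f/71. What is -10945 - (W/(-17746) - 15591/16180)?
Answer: -1571182102177/143565140 ≈ -10944.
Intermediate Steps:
k(q, f) = f/71 (k(q, f) = f*(1/71) = f/71)
W = 2 (W = -(-142)/71 = -1*(-2) = 2)
-10945 - (W/(-17746) - 15591/16180) = -10945 - (2/(-17746) - 15591/16180) = -10945 - (2*(-1/17746) - 15591*1/16180) = -10945 - (-1/8873 - 15591/16180) = -10945 - 1*(-138355123/143565140) = -10945 + 138355123/143565140 = -1571182102177/143565140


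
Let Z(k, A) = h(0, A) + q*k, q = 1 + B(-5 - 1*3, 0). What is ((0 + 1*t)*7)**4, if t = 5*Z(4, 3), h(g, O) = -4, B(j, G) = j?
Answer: 1573519360000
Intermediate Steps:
q = -7 (q = 1 + (-5 - 1*3) = 1 + (-5 - 3) = 1 - 8 = -7)
Z(k, A) = -4 - 7*k
t = -160 (t = 5*(-4 - 7*4) = 5*(-4 - 28) = 5*(-32) = -160)
((0 + 1*t)*7)**4 = ((0 + 1*(-160))*7)**4 = ((0 - 160)*7)**4 = (-160*7)**4 = (-1120)**4 = 1573519360000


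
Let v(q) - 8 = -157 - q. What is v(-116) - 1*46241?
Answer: -46274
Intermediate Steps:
v(q) = -149 - q (v(q) = 8 + (-157 - q) = -149 - q)
v(-116) - 1*46241 = (-149 - 1*(-116)) - 1*46241 = (-149 + 116) - 46241 = -33 - 46241 = -46274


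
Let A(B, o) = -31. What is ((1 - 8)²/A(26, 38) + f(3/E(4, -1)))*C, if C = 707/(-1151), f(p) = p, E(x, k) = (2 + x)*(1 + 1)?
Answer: 116655/142724 ≈ 0.81735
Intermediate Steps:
E(x, k) = 4 + 2*x (E(x, k) = (2 + x)*2 = 4 + 2*x)
C = -707/1151 (C = 707*(-1/1151) = -707/1151 ≈ -0.61425)
((1 - 8)²/A(26, 38) + f(3/E(4, -1)))*C = ((1 - 8)²/(-31) + 3/(4 + 2*4))*(-707/1151) = ((-7)²*(-1/31) + 3/(4 + 8))*(-707/1151) = (49*(-1/31) + 3/12)*(-707/1151) = (-49/31 + 3*(1/12))*(-707/1151) = (-49/31 + ¼)*(-707/1151) = -165/124*(-707/1151) = 116655/142724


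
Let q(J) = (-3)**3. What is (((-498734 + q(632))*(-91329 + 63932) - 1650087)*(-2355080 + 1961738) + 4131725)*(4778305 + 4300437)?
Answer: -48790924289963285202970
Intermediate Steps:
q(J) = -27
(((-498734 + q(632))*(-91329 + 63932) - 1650087)*(-2355080 + 1961738) + 4131725)*(4778305 + 4300437) = (((-498734 - 27)*(-91329 + 63932) - 1650087)*(-2355080 + 1961738) + 4131725)*(4778305 + 4300437) = ((-498761*(-27397) - 1650087)*(-393342) + 4131725)*9078742 = ((13664555117 - 1650087)*(-393342) + 4131725)*9078742 = (13662905030*(-393342) + 4131725)*9078742 = (-5374194390310260 + 4131725)*9078742 = -5374194386178535*9078742 = -48790924289963285202970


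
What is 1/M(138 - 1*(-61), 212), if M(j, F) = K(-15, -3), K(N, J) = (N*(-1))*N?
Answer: -1/225 ≈ -0.0044444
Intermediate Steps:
K(N, J) = -N**2 (K(N, J) = (-N)*N = -N**2)
M(j, F) = -225 (M(j, F) = -1*(-15)**2 = -1*225 = -225)
1/M(138 - 1*(-61), 212) = 1/(-225) = -1/225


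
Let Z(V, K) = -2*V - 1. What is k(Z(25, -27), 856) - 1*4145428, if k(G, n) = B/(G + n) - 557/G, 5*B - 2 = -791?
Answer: -850950531014/205275 ≈ -4.1454e+6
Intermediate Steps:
B = -789/5 (B = 2/5 + (1/5)*(-791) = 2/5 - 791/5 = -789/5 ≈ -157.80)
Z(V, K) = -1 - 2*V
k(G, n) = -557/G - 789/(5*(G + n)) (k(G, n) = -789/(5*(G + n)) - 557/G = -557/G - 789/(5*(G + n)))
k(Z(25, -27), 856) - 1*4145428 = (-3574*(-1 - 2*25) - 2785*856)/(5*(-1 - 2*25)*((-1 - 2*25) + 856)) - 1*4145428 = (-3574*(-1 - 50) - 2383960)/(5*(-1 - 50)*((-1 - 50) + 856)) - 4145428 = (1/5)*(-3574*(-51) - 2383960)/(-51*(-51 + 856)) - 4145428 = (1/5)*(-1/51)*(182274 - 2383960)/805 - 4145428 = (1/5)*(-1/51)*(1/805)*(-2201686) - 4145428 = 2201686/205275 - 4145428 = -850950531014/205275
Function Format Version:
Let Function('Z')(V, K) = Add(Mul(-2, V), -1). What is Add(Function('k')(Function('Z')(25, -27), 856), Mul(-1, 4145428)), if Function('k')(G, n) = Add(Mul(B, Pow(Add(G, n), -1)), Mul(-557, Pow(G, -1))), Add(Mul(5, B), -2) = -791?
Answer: Rational(-850950531014, 205275) ≈ -4.1454e+6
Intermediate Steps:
B = Rational(-789, 5) (B = Add(Rational(2, 5), Mul(Rational(1, 5), -791)) = Add(Rational(2, 5), Rational(-791, 5)) = Rational(-789, 5) ≈ -157.80)
Function('Z')(V, K) = Add(-1, Mul(-2, V))
Function('k')(G, n) = Add(Mul(-557, Pow(G, -1)), Mul(Rational(-789, 5), Pow(Add(G, n), -1))) (Function('k')(G, n) = Add(Mul(Rational(-789, 5), Pow(Add(G, n), -1)), Mul(-557, Pow(G, -1))) = Add(Mul(-557, Pow(G, -1)), Mul(Rational(-789, 5), Pow(Add(G, n), -1))))
Add(Function('k')(Function('Z')(25, -27), 856), Mul(-1, 4145428)) = Add(Mul(Rational(1, 5), Pow(Add(-1, Mul(-2, 25)), -1), Pow(Add(Add(-1, Mul(-2, 25)), 856), -1), Add(Mul(-3574, Add(-1, Mul(-2, 25))), Mul(-2785, 856))), Mul(-1, 4145428)) = Add(Mul(Rational(1, 5), Pow(Add(-1, -50), -1), Pow(Add(Add(-1, -50), 856), -1), Add(Mul(-3574, Add(-1, -50)), -2383960)), -4145428) = Add(Mul(Rational(1, 5), Pow(-51, -1), Pow(Add(-51, 856), -1), Add(Mul(-3574, -51), -2383960)), -4145428) = Add(Mul(Rational(1, 5), Rational(-1, 51), Pow(805, -1), Add(182274, -2383960)), -4145428) = Add(Mul(Rational(1, 5), Rational(-1, 51), Rational(1, 805), -2201686), -4145428) = Add(Rational(2201686, 205275), -4145428) = Rational(-850950531014, 205275)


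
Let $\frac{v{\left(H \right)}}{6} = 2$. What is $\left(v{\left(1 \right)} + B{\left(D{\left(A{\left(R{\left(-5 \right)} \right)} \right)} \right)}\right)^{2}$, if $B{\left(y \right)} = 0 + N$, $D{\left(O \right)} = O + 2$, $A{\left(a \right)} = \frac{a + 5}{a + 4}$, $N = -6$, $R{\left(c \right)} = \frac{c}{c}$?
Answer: $36$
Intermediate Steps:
$R{\left(c \right)} = 1$
$v{\left(H \right)} = 12$ ($v{\left(H \right)} = 6 \cdot 2 = 12$)
$A{\left(a \right)} = \frac{5 + a}{4 + a}$
$D{\left(O \right)} = 2 + O$
$B{\left(y \right)} = -6$ ($B{\left(y \right)} = 0 - 6 = -6$)
$\left(v{\left(1 \right)} + B{\left(D{\left(A{\left(R{\left(-5 \right)} \right)} \right)} \right)}\right)^{2} = \left(12 - 6\right)^{2} = 6^{2} = 36$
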